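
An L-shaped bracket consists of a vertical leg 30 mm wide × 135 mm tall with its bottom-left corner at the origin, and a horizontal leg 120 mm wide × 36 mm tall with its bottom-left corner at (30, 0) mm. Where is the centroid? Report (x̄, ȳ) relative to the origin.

x̄ = 53.71 mm, ȳ = 41.95 mm

Part | A | x̄ᵢ | ȳᵢ | A·x̄ᵢ | A·ȳᵢ
vertical leg | 4050.00 | 15.00 | 67.50 | 60750.00 | 273375.00
horizontal leg | 4320.00 | 90.00 | 18.00 | 388800.00 | 77760.00
Σ | 8370.00 |  |  | 449550.00 | 351135.00
x̄ = 449550.00 / 8370.00 = 53.71 mm
ȳ = 351135.00 / 8370.00 = 41.95 mm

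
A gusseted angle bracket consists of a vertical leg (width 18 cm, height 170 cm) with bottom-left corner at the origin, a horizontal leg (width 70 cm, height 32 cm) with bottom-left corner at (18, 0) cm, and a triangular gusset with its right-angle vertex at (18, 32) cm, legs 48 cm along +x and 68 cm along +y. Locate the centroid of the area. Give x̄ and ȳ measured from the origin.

vertical leg: A = 18 × 170 = 3060.00, centroid at (9.00, 85.00).
horizontal leg: A = 70 × 32 = 2240.00, centroid at (53.00, 16.00).
gusset: A = ½·48·68 = 1632.00, centroid at (34.00, 54.67).
ΣA = 6932.00 cm², ΣAx̄ = 201748.00 cm³, ΣAȳ = 385156.00 cm³.
x̄ = 201748.00/6932.00 = 29.10 cm; ȳ = 385156.00/6932.00 = 55.56 cm.

x̄ = 29.10 cm, ȳ = 55.56 cm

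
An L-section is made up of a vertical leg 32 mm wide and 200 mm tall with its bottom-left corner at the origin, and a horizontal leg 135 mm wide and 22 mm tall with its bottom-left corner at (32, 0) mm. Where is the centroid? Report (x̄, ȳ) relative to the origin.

vertical leg: A = 32 × 200 = 6400.00, centroid at (16.00, 100.00).
horizontal leg: A = 135 × 22 = 2970.00, centroid at (99.50, 11.00).
ΣA = 9370.00 mm²
ΣAx̄ = (6400.00)(16.00) + (2970.00)(99.50) = 397915.00 mm³
ΣAȳ = (6400.00)(100.00) + (2970.00)(11.00) = 672670.00 mm³
x̄ = 397915.00 / 9370.00 = 42.47 mm
ȳ = 672670.00 / 9370.00 = 71.79 mm

x̄ = 42.47 mm, ȳ = 71.79 mm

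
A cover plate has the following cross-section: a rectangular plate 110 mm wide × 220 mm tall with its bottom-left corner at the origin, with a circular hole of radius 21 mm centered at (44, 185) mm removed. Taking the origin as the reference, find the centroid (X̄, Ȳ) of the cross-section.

X̄ = 55.67 mm, Ȳ = 105.45 mm

plate: A = 110 × 220 = 24200.00, centroid at (55.00, 110.00).
hole: A = −π·21² = -1385.44, centroid at (44.00, 185.00).
ΣA = 22814.56 mm²
ΣAX̄ = (24200.00)(55.00) + (-1385.44)(44.00) = 1270040.54 mm³
ΣAȲ = (24200.00)(110.00) + (-1385.44)(185.00) = 2405693.16 mm³
X̄ = 1270040.54 / 22814.56 = 55.67 mm
Ȳ = 2405693.16 / 22814.56 = 105.45 mm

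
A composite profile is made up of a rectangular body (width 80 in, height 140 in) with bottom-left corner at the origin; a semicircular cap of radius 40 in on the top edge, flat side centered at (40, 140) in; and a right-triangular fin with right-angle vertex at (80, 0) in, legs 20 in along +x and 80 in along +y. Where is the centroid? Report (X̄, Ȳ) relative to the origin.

Part | A | x̄ᵢ | ȳᵢ | A·x̄ᵢ | A·ȳᵢ
rectangular body | 11200.00 | 40.00 | 70.00 | 448000.00 | 784000.00
semicircular top | 2513.27 | 40.00 | 156.98 | 100530.96 | 394525.04
triangular fin | 800.00 | 86.67 | 26.67 | 69333.33 | 21333.33
Σ | 14513.27 |  |  | 617864.30 | 1199858.38
X̄ = 617864.30 / 14513.27 = 42.57 in
Ȳ = 1199858.38 / 14513.27 = 82.67 in

X̄ = 42.57 in, Ȳ = 82.67 in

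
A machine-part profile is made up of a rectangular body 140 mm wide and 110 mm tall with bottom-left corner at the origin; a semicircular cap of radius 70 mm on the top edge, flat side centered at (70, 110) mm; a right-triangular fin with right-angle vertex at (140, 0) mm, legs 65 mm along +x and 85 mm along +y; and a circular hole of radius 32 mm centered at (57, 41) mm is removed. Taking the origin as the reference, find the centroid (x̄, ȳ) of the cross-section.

x̄ = 83.03 mm, ȳ = 82.53 mm

rectangular body: A = 140 × 110 = 15400.00, centroid at (70.00, 55.00).
semicircular top: A = ½π·70² = 7696.90, centroid at (70.00, 139.71).
triangular fin: A = ½·65·85 = 2762.50, centroid at (161.67, 28.33).
hole: A = −π·32² = -3216.99, centroid at (57.00, 41.00).
ΣA = 22642.41 mm²
ΣAx̄ = (15400.00)(70.00) + (7696.90)(70.00) + (2762.50)(161.67) + (-3216.99)(57.00) = 1880018.83 mm³
ΣAȳ = (15400.00)(55.00) + (7696.90)(139.71) + (2762.50)(28.33) + (-3216.99)(41.00) = 1868700.09 mm³
x̄ = 1880018.83 / 22642.41 = 83.03 mm
ȳ = 1868700.09 / 22642.41 = 82.53 mm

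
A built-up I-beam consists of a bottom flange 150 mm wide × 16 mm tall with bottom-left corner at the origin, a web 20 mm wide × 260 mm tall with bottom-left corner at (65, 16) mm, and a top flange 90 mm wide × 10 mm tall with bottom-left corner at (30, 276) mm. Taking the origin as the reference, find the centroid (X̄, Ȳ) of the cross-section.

Part | A | x̄ᵢ | ȳᵢ | A·x̄ᵢ | A·ȳᵢ
bottom flange | 2400.00 | 75.00 | 8.00 | 180000.00 | 19200.00
web | 5200.00 | 75.00 | 146.00 | 390000.00 | 759200.00
top flange | 900.00 | 75.00 | 281.00 | 67500.00 | 252900.00
Σ | 8500.00 |  |  | 637500.00 | 1031300.00
X̄ = 637500.00 / 8500.00 = 75.00 mm
Ȳ = 1031300.00 / 8500.00 = 121.33 mm

X̄ = 75.00 mm, Ȳ = 121.33 mm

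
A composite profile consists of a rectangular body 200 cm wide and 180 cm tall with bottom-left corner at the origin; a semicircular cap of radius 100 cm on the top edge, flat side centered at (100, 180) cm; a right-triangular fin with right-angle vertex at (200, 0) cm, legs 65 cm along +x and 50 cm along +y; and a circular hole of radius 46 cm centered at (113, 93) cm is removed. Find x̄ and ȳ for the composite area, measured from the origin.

rectangular body: A = 200 × 180 = 36000.00, centroid at (100.00, 90.00).
semicircular top: A = ½π·100² = 15707.96, centroid at (100.00, 222.44).
triangular fin: A = ½·65·50 = 1625.00, centroid at (221.67, 16.67).
hole: A = −π·46² = -6647.61, centroid at (113.00, 93.00).
ΣA = 46685.35 cm², ΣAx̄ = 4779824.72 cm³, ΣAȳ = 6142955.65 cm³.
x̄ = 4779824.72/46685.35 = 102.38 cm; ȳ = 6142955.65/46685.35 = 131.58 cm.

x̄ = 102.38 cm, ȳ = 131.58 cm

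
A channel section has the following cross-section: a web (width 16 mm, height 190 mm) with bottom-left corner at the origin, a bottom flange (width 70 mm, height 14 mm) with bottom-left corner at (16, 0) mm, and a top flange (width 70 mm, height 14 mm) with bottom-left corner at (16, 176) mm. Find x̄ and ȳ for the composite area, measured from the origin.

x̄ = 24.86 mm, ȳ = 95.00 mm

Part | A | x̄ᵢ | ȳᵢ | A·x̄ᵢ | A·ȳᵢ
web | 3040.00 | 8.00 | 95.00 | 24320.00 | 288800.00
bottom flange | 980.00 | 51.00 | 7.00 | 49980.00 | 6860.00
top flange | 980.00 | 51.00 | 183.00 | 49980.00 | 179340.00
Σ | 5000.00 |  |  | 124280.00 | 475000.00
x̄ = 124280.00 / 5000.00 = 24.86 mm
ȳ = 475000.00 / 5000.00 = 95.00 mm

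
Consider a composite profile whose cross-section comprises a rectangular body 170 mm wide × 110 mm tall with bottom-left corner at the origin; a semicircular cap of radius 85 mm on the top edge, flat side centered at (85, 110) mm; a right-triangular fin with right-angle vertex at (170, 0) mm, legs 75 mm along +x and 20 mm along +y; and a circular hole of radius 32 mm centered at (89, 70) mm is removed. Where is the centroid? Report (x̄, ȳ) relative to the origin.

rectangular body: A = 170 × 110 = 18700.00, centroid at (85.00, 55.00).
semicircular top: A = ½π·85² = 11349.00, centroid at (85.00, 146.08).
triangular fin: A = ½·75·20 = 750.00, centroid at (195.00, 6.67).
hole: A = −π·32² = -3216.99, centroid at (89.00, 70.00).
ΣA = 27582.01 mm²
ΣAx̄ = (18700.00)(85.00) + (11349.00)(85.00) + (750.00)(195.00) + (-3216.99)(89.00) = 2414103.11 mm³
ΣAȳ = (18700.00)(55.00) + (11349.00)(146.08) + (750.00)(6.67) + (-3216.99)(70.00) = 2466117.69 mm³
x̄ = 2414103.11 / 27582.01 = 87.52 mm
ȳ = 2466117.69 / 27582.01 = 89.41 mm

x̄ = 87.52 mm, ȳ = 89.41 mm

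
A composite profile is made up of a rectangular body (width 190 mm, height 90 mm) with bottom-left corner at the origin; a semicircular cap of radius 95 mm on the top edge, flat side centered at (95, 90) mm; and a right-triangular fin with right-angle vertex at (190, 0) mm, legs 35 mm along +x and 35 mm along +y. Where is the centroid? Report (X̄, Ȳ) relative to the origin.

Part | A | x̄ᵢ | ȳᵢ | A·x̄ᵢ | A·ȳᵢ
rectangular body | 17100.00 | 95.00 | 45.00 | 1624500.00 | 769500.00
semicircular top | 14176.44 | 95.00 | 130.32 | 1346761.50 | 1847462.65
triangular fin | 612.50 | 201.67 | 11.67 | 123520.83 | 7145.83
Σ | 31888.94 |  |  | 3094782.33 | 2624108.48
X̄ = 3094782.33 / 31888.94 = 97.05 mm
Ȳ = 2624108.48 / 31888.94 = 82.29 mm

X̄ = 97.05 mm, Ȳ = 82.29 mm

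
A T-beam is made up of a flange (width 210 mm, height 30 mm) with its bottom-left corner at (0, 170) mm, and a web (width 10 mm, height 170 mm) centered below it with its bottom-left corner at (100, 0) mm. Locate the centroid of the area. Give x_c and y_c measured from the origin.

Part | A | x̄ᵢ | ȳᵢ | A·x̄ᵢ | A·ȳᵢ
web | 1700.00 | 105.00 | 85.00 | 178500.00 | 144500.00
flange | 6300.00 | 105.00 | 185.00 | 661500.00 | 1165500.00
Σ | 8000.00 |  |  | 840000.00 | 1310000.00
x_c = 840000.00 / 8000.00 = 105.00 mm
y_c = 1310000.00 / 8000.00 = 163.75 mm

x_c = 105.00 mm, y_c = 163.75 mm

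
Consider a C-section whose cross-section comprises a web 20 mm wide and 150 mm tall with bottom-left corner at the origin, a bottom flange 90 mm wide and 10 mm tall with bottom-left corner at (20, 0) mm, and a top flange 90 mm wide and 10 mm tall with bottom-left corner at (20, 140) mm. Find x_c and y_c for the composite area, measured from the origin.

web: A = 20 × 150 = 3000.00, centroid at (10.00, 75.00).
bottom flange: A = 90 × 10 = 900.00, centroid at (65.00, 5.00).
top flange: A = 90 × 10 = 900.00, centroid at (65.00, 145.00).
ΣA = 4800.00 mm², ΣAx_c = 147000.00 mm³, ΣAy_c = 360000.00 mm³.
x_c = 147000.00/4800.00 = 30.62 mm; y_c = 360000.00/4800.00 = 75.00 mm.

x_c = 30.62 mm, y_c = 75.00 mm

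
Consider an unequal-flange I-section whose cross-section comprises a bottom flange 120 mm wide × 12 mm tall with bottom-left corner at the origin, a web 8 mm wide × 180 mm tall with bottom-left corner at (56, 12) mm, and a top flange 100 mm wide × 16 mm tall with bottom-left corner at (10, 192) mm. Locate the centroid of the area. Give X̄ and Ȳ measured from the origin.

bottom flange: A = 120 × 12 = 1440.00, centroid at (60.00, 6.00).
web: A = 8 × 180 = 1440.00, centroid at (60.00, 102.00).
top flange: A = 100 × 16 = 1600.00, centroid at (60.00, 200.00).
ΣA = 4480.00 mm²
ΣAX̄ = (1440.00)(60.00) + (1440.00)(60.00) + (1600.00)(60.00) = 268800.00 mm³
ΣAȲ = (1440.00)(6.00) + (1440.00)(102.00) + (1600.00)(200.00) = 475520.00 mm³
X̄ = 268800.00 / 4480.00 = 60.00 mm
Ȳ = 475520.00 / 4480.00 = 106.14 mm

X̄ = 60.00 mm, Ȳ = 106.14 mm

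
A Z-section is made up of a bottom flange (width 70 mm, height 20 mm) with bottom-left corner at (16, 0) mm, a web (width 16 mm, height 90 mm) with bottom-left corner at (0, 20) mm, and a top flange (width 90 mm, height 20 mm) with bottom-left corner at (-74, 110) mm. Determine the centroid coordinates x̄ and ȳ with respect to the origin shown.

bottom flange: A = 70 × 20 = 1400.00, centroid at (51.00, 10.00).
web: A = 16 × 90 = 1440.00, centroid at (8.00, 65.00).
top flange: A = 90 × 20 = 1800.00, centroid at (-29.00, 120.00).
ΣA = 4640.00 mm², ΣAx̄ = 30720.00 mm³, ΣAȳ = 323600.00 mm³.
x̄ = 30720.00/4640.00 = 6.62 mm; ȳ = 323600.00/4640.00 = 69.74 mm.

x̄ = 6.62 mm, ȳ = 69.74 mm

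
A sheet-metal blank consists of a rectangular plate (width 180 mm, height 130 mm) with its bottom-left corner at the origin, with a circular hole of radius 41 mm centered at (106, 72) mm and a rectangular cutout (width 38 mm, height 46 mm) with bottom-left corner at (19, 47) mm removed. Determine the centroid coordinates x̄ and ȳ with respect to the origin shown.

plate: A = 180 × 130 = 23400.00, centroid at (90.00, 65.00).
hole 1: A = −π·41² = -5281.02, centroid at (106.00, 72.00).
hole 2: A = −(38 × 46) = -1748.00, centroid at (38.00, 70.00).
ΣA = 16370.98 mm², ΣAx̄ = 1479788.17 mm³, ΣAȳ = 1018406.76 mm³.
x̄ = 1479788.17/16370.98 = 90.39 mm; ȳ = 1018406.76/16370.98 = 62.21 mm.

x̄ = 90.39 mm, ȳ = 62.21 mm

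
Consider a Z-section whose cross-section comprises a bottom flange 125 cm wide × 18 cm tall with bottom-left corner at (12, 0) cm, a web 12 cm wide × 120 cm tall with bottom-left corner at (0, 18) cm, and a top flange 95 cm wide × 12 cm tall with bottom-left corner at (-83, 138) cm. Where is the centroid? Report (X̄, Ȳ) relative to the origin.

bottom flange: A = 125 × 18 = 2250.00, centroid at (74.50, 9.00).
web: A = 12 × 120 = 1440.00, centroid at (6.00, 78.00).
top flange: A = 95 × 12 = 1140.00, centroid at (-35.50, 144.00).
ΣA = 4830.00 cm², ΣAX̄ = 135795.00 cm³, ΣAȲ = 296730.00 cm³.
X̄ = 135795.00/4830.00 = 28.11 cm; Ȳ = 296730.00/4830.00 = 61.43 cm.

X̄ = 28.11 cm, Ȳ = 61.43 cm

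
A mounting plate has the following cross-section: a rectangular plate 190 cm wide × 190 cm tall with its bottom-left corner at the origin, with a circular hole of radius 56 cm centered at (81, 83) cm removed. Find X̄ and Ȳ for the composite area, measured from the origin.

X̄ = 100.25 cm, Ȳ = 99.50 cm

plate: A = 190 × 190 = 36100.00, centroid at (95.00, 95.00).
hole: A = −π·56² = -9852.03, centroid at (81.00, 83.00).
ΣA = 26247.97 cm²
ΣAX̄ = (36100.00)(95.00) + (-9852.03)(81.00) = 2631485.20 cm³
ΣAȲ = (36100.00)(95.00) + (-9852.03)(83.00) = 2611781.13 cm³
X̄ = 2631485.20 / 26247.97 = 100.25 cm
Ȳ = 2611781.13 / 26247.97 = 99.50 cm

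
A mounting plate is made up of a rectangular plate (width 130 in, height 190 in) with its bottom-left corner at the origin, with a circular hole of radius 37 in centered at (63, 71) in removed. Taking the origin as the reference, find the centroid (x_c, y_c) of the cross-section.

plate: A = 130 × 190 = 24700.00, centroid at (65.00, 95.00).
hole: A = −π·37² = -4300.84, centroid at (63.00, 71.00).
ΣA = 20399.16 in², ΣAx_c = 1334547.06 in³, ΣAy_c = 2041140.34 in³.
x_c = 1334547.06/20399.16 = 65.42 in; y_c = 2041140.34/20399.16 = 100.06 in.

x_c = 65.42 in, y_c = 100.06 in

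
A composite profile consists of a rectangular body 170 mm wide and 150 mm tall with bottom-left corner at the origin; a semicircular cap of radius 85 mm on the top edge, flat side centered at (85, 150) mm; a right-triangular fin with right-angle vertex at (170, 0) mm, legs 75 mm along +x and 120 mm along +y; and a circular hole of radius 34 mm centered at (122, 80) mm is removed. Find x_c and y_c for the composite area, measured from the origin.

x_c = 94.56 mm, y_c = 103.76 mm

rectangular body: A = 170 × 150 = 25500.00, centroid at (85.00, 75.00).
semicircular top: A = ½π·85² = 11349.00, centroid at (85.00, 186.08).
triangular fin: A = ½·75·120 = 4500.00, centroid at (195.00, 40.00).
hole: A = −π·34² = -3631.68, centroid at (122.00, 80.00).
ΣA = 37717.32 mm²
ΣAx_c = (25500.00)(85.00) + (11349.00)(85.00) + (4500.00)(195.00) + (-3631.68)(122.00) = 3566600.20 mm³
ΣAy_c = (25500.00)(75.00) + (11349.00)(186.08) + (4500.00)(40.00) + (-3631.68)(80.00) = 3913732.70 mm³
x_c = 3566600.20 / 37717.32 = 94.56 mm
y_c = 3913732.70 / 37717.32 = 103.76 mm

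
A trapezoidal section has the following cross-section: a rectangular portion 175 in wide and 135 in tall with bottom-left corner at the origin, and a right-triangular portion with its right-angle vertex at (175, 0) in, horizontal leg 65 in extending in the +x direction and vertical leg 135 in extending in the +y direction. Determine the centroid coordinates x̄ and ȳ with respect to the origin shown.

rectangular portion: A = 175 × 135 = 23625.00, centroid at (87.50, 67.50).
triangular portion: A = ½·65·135 = 4387.50, centroid at (196.67, 45.00).
ΣA = 28012.50 in², ΣAx̄ = 2930062.50 in³, ΣAȳ = 1792125.00 in³.
x̄ = 2930062.50/28012.50 = 104.60 in; ȳ = 1792125.00/28012.50 = 63.98 in.

x̄ = 104.60 in, ȳ = 63.98 in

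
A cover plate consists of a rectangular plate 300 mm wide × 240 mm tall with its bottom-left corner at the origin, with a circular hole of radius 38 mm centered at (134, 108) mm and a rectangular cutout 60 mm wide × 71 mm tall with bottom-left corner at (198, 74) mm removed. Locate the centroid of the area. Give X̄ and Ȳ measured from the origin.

X̄ = 145.89 mm, Ȳ = 121.57 mm

plate: A = 300 × 240 = 72000.00, centroid at (150.00, 120.00).
hole 1: A = −π·38² = -4536.46, centroid at (134.00, 108.00).
hole 2: A = −(60 × 71) = -4260.00, centroid at (228.00, 109.50).
ΣA = 63203.54 mm², ΣAX̄ = 9220834.39 mm³, ΣAȲ = 7683592.34 mm³.
X̄ = 9220834.39/63203.54 = 145.89 mm; Ȳ = 7683592.34/63203.54 = 121.57 mm.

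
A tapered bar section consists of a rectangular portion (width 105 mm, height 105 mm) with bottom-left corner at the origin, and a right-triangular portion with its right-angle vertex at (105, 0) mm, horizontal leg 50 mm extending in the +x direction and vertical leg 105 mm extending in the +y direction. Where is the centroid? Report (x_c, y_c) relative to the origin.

rectangular portion: A = 105 × 105 = 11025.00, centroid at (52.50, 52.50).
triangular portion: A = ½·50·105 = 2625.00, centroid at (121.67, 35.00).
ΣA = 13650.00 mm², ΣAx_c = 898187.50 mm³, ΣAy_c = 670687.50 mm³.
x_c = 898187.50/13650.00 = 65.80 mm; y_c = 670687.50/13650.00 = 49.13 mm.

x_c = 65.80 mm, y_c = 49.13 mm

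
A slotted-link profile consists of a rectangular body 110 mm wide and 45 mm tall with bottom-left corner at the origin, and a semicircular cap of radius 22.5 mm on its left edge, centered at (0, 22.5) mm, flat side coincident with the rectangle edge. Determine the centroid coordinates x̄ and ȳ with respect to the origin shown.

x̄ = 46.07 mm, ȳ = 22.50 mm

rectangular body: A = 110 × 45 = 4950.00, centroid at (55.00, 22.50).
semicircular end: A = ½π·22.5² = 795.22, centroid at (-9.55, 22.50).
ΣA = 5745.22 mm²
ΣAx̄ = (4950.00)(55.00) + (795.22)(-9.55) = 264656.25 mm³
ΣAȳ = (4950.00)(22.50) + (795.22)(22.50) = 129267.35 mm³
x̄ = 264656.25 / 5745.22 = 46.07 mm
ȳ = 129267.35 / 5745.22 = 22.50 mm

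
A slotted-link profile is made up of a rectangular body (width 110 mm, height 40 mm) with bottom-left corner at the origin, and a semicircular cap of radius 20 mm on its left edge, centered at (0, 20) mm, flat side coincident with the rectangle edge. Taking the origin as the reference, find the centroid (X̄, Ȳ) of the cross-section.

X̄ = 47.07 mm, Ȳ = 20.00 mm

Part | A | x̄ᵢ | ȳᵢ | A·x̄ᵢ | A·ȳᵢ
rectangular body | 4400.00 | 55.00 | 20.00 | 242000.00 | 88000.00
semicircular end | 628.32 | -8.49 | 20.00 | -5333.33 | 12566.37
Σ | 5028.32 |  |  | 236666.67 | 100566.37
X̄ = 236666.67 / 5028.32 = 47.07 mm
Ȳ = 100566.37 / 5028.32 = 20.00 mm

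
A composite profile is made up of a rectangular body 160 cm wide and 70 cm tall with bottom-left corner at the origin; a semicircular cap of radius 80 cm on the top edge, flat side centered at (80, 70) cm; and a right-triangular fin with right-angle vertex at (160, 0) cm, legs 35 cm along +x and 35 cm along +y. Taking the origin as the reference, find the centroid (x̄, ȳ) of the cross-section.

rectangular body: A = 160 × 70 = 11200.00, centroid at (80.00, 35.00).
semicircular top: A = ½π·80² = 10053.10, centroid at (80.00, 103.95).
triangular fin: A = ½·35·35 = 612.50, centroid at (171.67, 11.67).
ΣA = 21865.60 cm²
ΣAx̄ = (11200.00)(80.00) + (10053.10)(80.00) + (612.50)(171.67) = 1805393.55 cm³
ΣAȳ = (11200.00)(35.00) + (10053.10)(103.95) + (612.50)(11.67) = 1444195.92 cm³
x̄ = 1805393.55 / 21865.60 = 82.57 cm
ȳ = 1444195.92 / 21865.60 = 66.05 cm

x̄ = 82.57 cm, ȳ = 66.05 cm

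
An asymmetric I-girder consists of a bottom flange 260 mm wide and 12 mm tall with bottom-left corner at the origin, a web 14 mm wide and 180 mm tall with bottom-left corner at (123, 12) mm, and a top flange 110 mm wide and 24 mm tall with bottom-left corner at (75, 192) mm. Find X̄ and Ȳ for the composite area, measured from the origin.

bottom flange: A = 260 × 12 = 3120.00, centroid at (130.00, 6.00).
web: A = 14 × 180 = 2520.00, centroid at (130.00, 102.00).
top flange: A = 110 × 24 = 2640.00, centroid at (130.00, 204.00).
ΣA = 8280.00 mm², ΣAX̄ = 1076400.00 mm³, ΣAȲ = 814320.00 mm³.
X̄ = 1076400.00/8280.00 = 130.00 mm; Ȳ = 814320.00/8280.00 = 98.35 mm.

X̄ = 130.00 mm, Ȳ = 98.35 mm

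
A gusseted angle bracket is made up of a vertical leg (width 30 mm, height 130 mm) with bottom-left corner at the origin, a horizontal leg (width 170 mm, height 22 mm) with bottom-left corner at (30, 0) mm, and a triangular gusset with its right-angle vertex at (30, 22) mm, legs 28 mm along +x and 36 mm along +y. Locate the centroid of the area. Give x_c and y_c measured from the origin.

Part | A | x̄ᵢ | ȳᵢ | A·x̄ᵢ | A·ȳᵢ
vertical leg | 3900.00 | 15.00 | 65.00 | 58500.00 | 253500.00
horizontal leg | 3740.00 | 115.00 | 11.00 | 430100.00 | 41140.00
gusset | 504.00 | 39.33 | 34.00 | 19824.00 | 17136.00
Σ | 8144.00 |  |  | 508424.00 | 311776.00
x_c = 508424.00 / 8144.00 = 62.43 mm
y_c = 311776.00 / 8144.00 = 38.28 mm

x_c = 62.43 mm, y_c = 38.28 mm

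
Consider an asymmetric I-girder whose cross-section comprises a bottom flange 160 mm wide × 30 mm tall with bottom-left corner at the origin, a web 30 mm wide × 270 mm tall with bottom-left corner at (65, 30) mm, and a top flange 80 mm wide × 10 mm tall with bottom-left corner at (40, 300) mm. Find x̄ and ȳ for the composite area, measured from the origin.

x̄ = 80.00 mm, ȳ = 120.62 mm

Part | A | x̄ᵢ | ȳᵢ | A·x̄ᵢ | A·ȳᵢ
bottom flange | 4800.00 | 80.00 | 15.00 | 384000.00 | 72000.00
web | 8100.00 | 80.00 | 165.00 | 648000.00 | 1336500.00
top flange | 800.00 | 80.00 | 305.00 | 64000.00 | 244000.00
Σ | 13700.00 |  |  | 1096000.00 | 1652500.00
x̄ = 1096000.00 / 13700.00 = 80.00 mm
ȳ = 1652500.00 / 13700.00 = 120.62 mm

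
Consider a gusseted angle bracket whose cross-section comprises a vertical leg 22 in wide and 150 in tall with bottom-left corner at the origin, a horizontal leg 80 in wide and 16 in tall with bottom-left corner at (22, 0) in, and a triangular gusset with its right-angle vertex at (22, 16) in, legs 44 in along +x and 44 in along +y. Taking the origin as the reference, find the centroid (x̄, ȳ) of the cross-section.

x̄ = 27.24 in, ȳ = 51.81 in

vertical leg: A = 22 × 150 = 3300.00, centroid at (11.00, 75.00).
horizontal leg: A = 80 × 16 = 1280.00, centroid at (62.00, 8.00).
gusset: A = ½·44·44 = 968.00, centroid at (36.67, 30.67).
ΣA = 5548.00 in²
ΣAx̄ = (3300.00)(11.00) + (1280.00)(62.00) + (968.00)(36.67) = 151153.33 in³
ΣAȳ = (3300.00)(75.00) + (1280.00)(8.00) + (968.00)(30.67) = 287425.33 in³
x̄ = 151153.33 / 5548.00 = 27.24 in
ȳ = 287425.33 / 5548.00 = 51.81 in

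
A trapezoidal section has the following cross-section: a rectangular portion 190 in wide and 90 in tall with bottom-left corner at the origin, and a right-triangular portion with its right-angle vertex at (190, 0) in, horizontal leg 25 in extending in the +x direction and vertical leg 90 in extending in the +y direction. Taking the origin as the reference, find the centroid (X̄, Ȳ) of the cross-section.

rectangular portion: A = 190 × 90 = 17100.00, centroid at (95.00, 45.00).
triangular portion: A = ½·25·90 = 1125.00, centroid at (198.33, 30.00).
ΣA = 18225.00 in², ΣAX̄ = 1847625.00 in³, ΣAȲ = 803250.00 in³.
X̄ = 1847625.00/18225.00 = 101.38 in; Ȳ = 803250.00/18225.00 = 44.07 in.

X̄ = 101.38 in, Ȳ = 44.07 in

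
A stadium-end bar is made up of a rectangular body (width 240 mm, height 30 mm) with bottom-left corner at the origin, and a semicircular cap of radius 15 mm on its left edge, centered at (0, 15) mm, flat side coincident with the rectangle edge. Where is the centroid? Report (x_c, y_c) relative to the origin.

rectangular body: A = 240 × 30 = 7200.00, centroid at (120.00, 15.00).
semicircular end: A = ½π·15² = 353.43, centroid at (-6.37, 15.00).
ΣA = 7553.43 mm²
ΣAx_c = (7200.00)(120.00) + (353.43)(-6.37) = 861750.00 mm³
ΣAy_c = (7200.00)(15.00) + (353.43)(15.00) = 113301.44 mm³
x_c = 861750.00 / 7553.43 = 114.09 mm
y_c = 113301.44 / 7553.43 = 15.00 mm

x_c = 114.09 mm, y_c = 15.00 mm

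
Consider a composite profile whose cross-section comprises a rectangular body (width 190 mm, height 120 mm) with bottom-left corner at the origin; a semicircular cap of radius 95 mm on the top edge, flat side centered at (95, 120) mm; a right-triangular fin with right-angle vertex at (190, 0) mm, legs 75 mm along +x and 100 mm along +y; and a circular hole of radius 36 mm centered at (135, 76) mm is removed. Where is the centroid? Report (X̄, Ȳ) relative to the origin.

Part | A | x̄ᵢ | ȳᵢ | A·x̄ᵢ | A·ȳᵢ
rectangular body | 22800.00 | 95.00 | 60.00 | 2166000.00 | 1368000.00
semicircular top | 14176.44 | 95.00 | 160.32 | 1346761.50 | 2272755.76
triangular fin | 3750.00 | 215.00 | 33.33 | 806250.00 | 125000.00
hole | -4071.50 | 135.00 | 76.00 | -549653.05 | -309434.31
Σ | 36654.93 |  |  | 3769358.45 | 3456321.45
X̄ = 3769358.45 / 36654.93 = 102.83 mm
Ȳ = 3456321.45 / 36654.93 = 94.29 mm

X̄ = 102.83 mm, Ȳ = 94.29 mm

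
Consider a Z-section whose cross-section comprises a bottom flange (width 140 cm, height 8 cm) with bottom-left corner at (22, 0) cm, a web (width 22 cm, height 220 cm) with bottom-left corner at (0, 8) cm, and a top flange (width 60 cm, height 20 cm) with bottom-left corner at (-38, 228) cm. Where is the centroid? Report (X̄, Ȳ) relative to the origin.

X̄ = 20.49 cm, Ȳ = 120.28 cm

bottom flange: A = 140 × 8 = 1120.00, centroid at (92.00, 4.00).
web: A = 22 × 220 = 4840.00, centroid at (11.00, 118.00).
top flange: A = 60 × 20 = 1200.00, centroid at (-8.00, 238.00).
ΣA = 7160.00 cm², ΣAX̄ = 146680.00 cm³, ΣAȲ = 861200.00 cm³.
X̄ = 146680.00/7160.00 = 20.49 cm; Ȳ = 861200.00/7160.00 = 120.28 cm.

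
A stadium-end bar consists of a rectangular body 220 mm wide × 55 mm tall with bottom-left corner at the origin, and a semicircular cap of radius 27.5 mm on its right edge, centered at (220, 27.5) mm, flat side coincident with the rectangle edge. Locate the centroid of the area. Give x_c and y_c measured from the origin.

x_c = 120.88 mm, y_c = 27.50 mm

rectangular body: A = 220 × 55 = 12100.00, centroid at (110.00, 27.50).
semicircular end: A = ½π·27.5² = 1187.91, centroid at (231.67, 27.50).
ΣA = 13287.91 mm²
ΣAx_c = (12100.00)(110.00) + (1187.91)(231.67) = 1606205.82 mm³
ΣAy_c = (12100.00)(27.50) + (1187.91)(27.50) = 365417.65 mm³
x_c = 1606205.82 / 13287.91 = 120.88 mm
y_c = 365417.65 / 13287.91 = 27.50 mm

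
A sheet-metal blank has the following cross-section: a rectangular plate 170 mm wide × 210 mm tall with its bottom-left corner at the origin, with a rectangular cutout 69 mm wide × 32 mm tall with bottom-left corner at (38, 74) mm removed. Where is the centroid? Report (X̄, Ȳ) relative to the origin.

plate: A = 170 × 210 = 35700.00, centroid at (85.00, 105.00).
hole: A = −(69 × 32) = -2208.00, centroid at (72.50, 90.00).
ΣA = 33492.00 mm², ΣAX̄ = 2874420.00 mm³, ΣAȲ = 3549780.00 mm³.
X̄ = 2874420.00/33492.00 = 85.82 mm; Ȳ = 3549780.00/33492.00 = 105.99 mm.

X̄ = 85.82 mm, Ȳ = 105.99 mm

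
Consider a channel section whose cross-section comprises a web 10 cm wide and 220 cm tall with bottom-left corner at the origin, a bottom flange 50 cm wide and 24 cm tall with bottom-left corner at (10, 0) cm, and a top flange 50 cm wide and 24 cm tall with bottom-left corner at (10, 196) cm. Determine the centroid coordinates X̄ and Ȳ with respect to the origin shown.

web: A = 10 × 220 = 2200.00, centroid at (5.00, 110.00).
bottom flange: A = 50 × 24 = 1200.00, centroid at (35.00, 12.00).
top flange: A = 50 × 24 = 1200.00, centroid at (35.00, 208.00).
ΣA = 4600.00 cm², ΣAX̄ = 95000.00 cm³, ΣAȲ = 506000.00 cm³.
X̄ = 95000.00/4600.00 = 20.65 cm; Ȳ = 506000.00/4600.00 = 110.00 cm.

X̄ = 20.65 cm, Ȳ = 110.00 cm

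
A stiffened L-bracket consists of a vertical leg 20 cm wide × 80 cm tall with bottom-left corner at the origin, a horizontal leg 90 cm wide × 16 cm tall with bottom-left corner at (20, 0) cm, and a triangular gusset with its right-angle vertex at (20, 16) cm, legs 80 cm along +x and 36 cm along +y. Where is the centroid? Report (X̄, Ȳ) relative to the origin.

Part | A | x̄ᵢ | ȳᵢ | A·x̄ᵢ | A·ȳᵢ
vertical leg | 1600.00 | 10.00 | 40.00 | 16000.00 | 64000.00
horizontal leg | 1440.00 | 65.00 | 8.00 | 93600.00 | 11520.00
gusset | 1440.00 | 46.67 | 28.00 | 67200.00 | 40320.00
Σ | 4480.00 |  |  | 176800.00 | 115840.00
X̄ = 176800.00 / 4480.00 = 39.46 cm
Ȳ = 115840.00 / 4480.00 = 25.86 cm

X̄ = 39.46 cm, Ȳ = 25.86 cm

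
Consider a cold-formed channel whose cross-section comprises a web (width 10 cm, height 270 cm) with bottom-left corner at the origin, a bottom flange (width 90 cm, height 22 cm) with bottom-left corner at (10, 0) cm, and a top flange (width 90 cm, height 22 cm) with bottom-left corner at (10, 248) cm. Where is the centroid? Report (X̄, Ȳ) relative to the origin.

Part | A | x̄ᵢ | ȳᵢ | A·x̄ᵢ | A·ȳᵢ
web | 2700.00 | 5.00 | 135.00 | 13500.00 | 364500.00
bottom flange | 1980.00 | 55.00 | 11.00 | 108900.00 | 21780.00
top flange | 1980.00 | 55.00 | 259.00 | 108900.00 | 512820.00
Σ | 6660.00 |  |  | 231300.00 | 899100.00
X̄ = 231300.00 / 6660.00 = 34.73 cm
Ȳ = 899100.00 / 6660.00 = 135.00 cm

X̄ = 34.73 cm, Ȳ = 135.00 cm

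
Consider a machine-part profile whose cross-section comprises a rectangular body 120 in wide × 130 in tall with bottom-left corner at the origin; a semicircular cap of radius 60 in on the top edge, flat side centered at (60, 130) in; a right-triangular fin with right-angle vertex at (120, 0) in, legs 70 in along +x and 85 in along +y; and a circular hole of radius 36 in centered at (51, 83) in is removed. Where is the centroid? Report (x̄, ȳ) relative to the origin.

x̄ = 74.12 in, ȳ = 81.33 in

rectangular body: A = 120 × 130 = 15600.00, centroid at (60.00, 65.00).
semicircular top: A = ½π·60² = 5654.87, centroid at (60.00, 155.46).
triangular fin: A = ½·70·85 = 2975.00, centroid at (143.33, 28.33).
hole: A = −π·36² = -4071.50, centroid at (51.00, 83.00).
ΣA = 20158.36 in²
ΣAx̄ = (15600.00)(60.00) + (5654.87)(60.00) + (2975.00)(143.33) + (-4071.50)(51.00) = 1494061.97 in³
ΣAȳ = (15600.00)(65.00) + (5654.87)(155.46) + (2975.00)(28.33) + (-4071.50)(83.00) = 1639489.51 in³
x̄ = 1494061.97 / 20158.36 = 74.12 in
ȳ = 1639489.51 / 20158.36 = 81.33 in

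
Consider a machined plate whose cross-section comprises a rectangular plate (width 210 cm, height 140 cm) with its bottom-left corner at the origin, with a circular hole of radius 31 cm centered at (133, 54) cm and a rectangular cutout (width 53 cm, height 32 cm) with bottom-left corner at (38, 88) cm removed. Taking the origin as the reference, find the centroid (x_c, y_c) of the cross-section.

plate: A = 210 × 140 = 29400.00, centroid at (105.00, 70.00).
hole 1: A = −π·31² = -3019.07, centroid at (133.00, 54.00).
hole 2: A = −(53 × 32) = -1696.00, centroid at (64.50, 104.00).
ΣA = 24684.93 cm², ΣAx_c = 2576071.62 cm³, ΣAy_c = 1718586.19 cm³.
x_c = 2576071.62/24684.93 = 104.36 cm; y_c = 1718586.19/24684.93 = 69.62 cm.

x_c = 104.36 cm, y_c = 69.62 cm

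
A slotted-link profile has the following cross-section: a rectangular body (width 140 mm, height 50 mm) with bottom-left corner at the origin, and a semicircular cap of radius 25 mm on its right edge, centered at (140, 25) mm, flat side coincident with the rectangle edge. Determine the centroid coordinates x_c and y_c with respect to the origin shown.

x_c = 79.91 mm, y_c = 25.00 mm

rectangular body: A = 140 × 50 = 7000.00, centroid at (70.00, 25.00).
semicircular end: A = ½π·25² = 981.75, centroid at (150.61, 25.00).
ΣA = 7981.75 mm²
ΣAx_c = (7000.00)(70.00) + (981.75)(150.61) = 637861.35 mm³
ΣAy_c = (7000.00)(25.00) + (981.75)(25.00) = 199543.69 mm³
x_c = 637861.35 / 7981.75 = 79.91 mm
y_c = 199543.69 / 7981.75 = 25.00 mm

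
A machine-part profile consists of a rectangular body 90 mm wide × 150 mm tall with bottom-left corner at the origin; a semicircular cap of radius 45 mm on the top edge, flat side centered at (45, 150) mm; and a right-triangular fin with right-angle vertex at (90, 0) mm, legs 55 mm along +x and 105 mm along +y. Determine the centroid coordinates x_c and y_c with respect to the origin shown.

rectangular body: A = 90 × 150 = 13500.00, centroid at (45.00, 75.00).
semicircular top: A = ½π·45² = 3180.86, centroid at (45.00, 169.10).
triangular fin: A = ½·55·105 = 2887.50, centroid at (108.33, 35.00).
ΣA = 19568.36 mm², ΣAx_c = 1063451.32 mm³, ΣAy_c = 1651441.88 mm³.
x_c = 1063451.32/19568.36 = 54.35 mm; y_c = 1651441.88/19568.36 = 84.39 mm.

x_c = 54.35 mm, y_c = 84.39 mm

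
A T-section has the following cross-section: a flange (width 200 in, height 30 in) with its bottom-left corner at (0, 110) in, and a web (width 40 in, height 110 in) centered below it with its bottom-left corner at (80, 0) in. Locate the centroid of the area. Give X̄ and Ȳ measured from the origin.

X̄ = 100.00 in, Ȳ = 95.38 in

web: A = 40 × 110 = 4400.00, centroid at (100.00, 55.00).
flange: A = 200 × 30 = 6000.00, centroid at (100.00, 125.00).
ΣA = 10400.00 in²
ΣAX̄ = (4400.00)(100.00) + (6000.00)(100.00) = 1040000.00 in³
ΣAȲ = (4400.00)(55.00) + (6000.00)(125.00) = 992000.00 in³
X̄ = 1040000.00 / 10400.00 = 100.00 in
Ȳ = 992000.00 / 10400.00 = 95.38 in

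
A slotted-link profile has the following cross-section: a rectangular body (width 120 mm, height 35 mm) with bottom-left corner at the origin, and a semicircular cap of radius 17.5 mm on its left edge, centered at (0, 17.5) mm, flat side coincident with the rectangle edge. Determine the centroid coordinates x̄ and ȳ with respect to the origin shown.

rectangular body: A = 120 × 35 = 4200.00, centroid at (60.00, 17.50).
semicircular end: A = ½π·17.5² = 481.06, centroid at (-7.43, 17.50).
ΣA = 4681.06 mm², ΣAx̄ = 248427.08 mm³, ΣAȳ = 81918.49 mm³.
x̄ = 248427.08/4681.06 = 53.07 mm; ȳ = 81918.49/4681.06 = 17.50 mm.

x̄ = 53.07 mm, ȳ = 17.50 mm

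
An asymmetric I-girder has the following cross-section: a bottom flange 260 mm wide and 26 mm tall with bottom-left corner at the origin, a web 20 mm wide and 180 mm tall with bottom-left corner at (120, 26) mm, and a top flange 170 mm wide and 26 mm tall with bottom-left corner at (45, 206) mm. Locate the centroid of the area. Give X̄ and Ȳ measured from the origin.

X̄ = 130.00 mm, Ȳ = 99.69 mm

bottom flange: A = 260 × 26 = 6760.00, centroid at (130.00, 13.00).
web: A = 20 × 180 = 3600.00, centroid at (130.00, 116.00).
top flange: A = 170 × 26 = 4420.00, centroid at (130.00, 219.00).
ΣA = 14780.00 mm²
ΣAX̄ = (6760.00)(130.00) + (3600.00)(130.00) + (4420.00)(130.00) = 1921400.00 mm³
ΣAȲ = (6760.00)(13.00) + (3600.00)(116.00) + (4420.00)(219.00) = 1473460.00 mm³
X̄ = 1921400.00 / 14780.00 = 130.00 mm
Ȳ = 1473460.00 / 14780.00 = 99.69 mm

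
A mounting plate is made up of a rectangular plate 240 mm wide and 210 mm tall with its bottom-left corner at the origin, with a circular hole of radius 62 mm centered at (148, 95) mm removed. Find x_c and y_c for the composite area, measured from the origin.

Part | A | x̄ᵢ | ȳᵢ | A·x̄ᵢ | A·ȳᵢ
plate | 50400.00 | 120.00 | 105.00 | 6048000.00 | 5292000.00
hole | -12076.28 | 148.00 | 95.00 | -1787289.76 | -1147246.81
Σ | 38323.72 |  |  | 4260710.24 | 4144753.19
x_c = 4260710.24 / 38323.72 = 111.18 mm
y_c = 4144753.19 / 38323.72 = 108.15 mm

x_c = 111.18 mm, y_c = 108.15 mm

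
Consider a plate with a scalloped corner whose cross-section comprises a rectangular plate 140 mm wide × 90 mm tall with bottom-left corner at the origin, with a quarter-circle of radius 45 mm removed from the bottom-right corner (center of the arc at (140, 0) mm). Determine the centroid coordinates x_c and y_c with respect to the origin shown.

plate: A = 140 × 90 = 12600.00, centroid at (70.00, 45.00).
removed quarter-circle: A = −¼π·45² = -1590.43, centroid at (120.90, 19.10).
ΣA = 11009.57 mm², ΣAx_c = 689714.62 mm³, ΣAy_c = 536625.00 mm³.
x_c = 689714.62/11009.57 = 62.65 mm; y_c = 536625.00/11009.57 = 48.74 mm.

x_c = 62.65 mm, y_c = 48.74 mm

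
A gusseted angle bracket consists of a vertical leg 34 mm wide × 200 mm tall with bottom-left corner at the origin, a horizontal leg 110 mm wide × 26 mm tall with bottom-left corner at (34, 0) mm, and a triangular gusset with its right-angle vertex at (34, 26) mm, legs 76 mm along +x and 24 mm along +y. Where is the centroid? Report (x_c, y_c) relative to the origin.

Part | A | x̄ᵢ | ȳᵢ | A·x̄ᵢ | A·ȳᵢ
vertical leg | 6800.00 | 17.00 | 100.00 | 115600.00 | 680000.00
horizontal leg | 2860.00 | 89.00 | 13.00 | 254540.00 | 37180.00
gusset | 912.00 | 59.33 | 34.00 | 54112.00 | 31008.00
Σ | 10572.00 |  |  | 424252.00 | 748188.00
x_c = 424252.00 / 10572.00 = 40.13 mm
y_c = 748188.00 / 10572.00 = 70.77 mm

x_c = 40.13 mm, y_c = 70.77 mm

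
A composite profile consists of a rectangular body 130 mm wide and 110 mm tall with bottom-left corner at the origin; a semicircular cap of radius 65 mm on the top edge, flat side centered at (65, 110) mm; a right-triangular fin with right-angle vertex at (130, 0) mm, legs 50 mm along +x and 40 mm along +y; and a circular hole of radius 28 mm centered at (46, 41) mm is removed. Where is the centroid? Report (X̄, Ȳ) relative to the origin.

rectangular body: A = 130 × 110 = 14300.00, centroid at (65.00, 55.00).
semicircular top: A = ½π·65² = 6636.61, centroid at (65.00, 137.59).
triangular fin: A = ½·50·40 = 1000.00, centroid at (146.67, 13.33).
hole: A = −π·28² = -2463.01, centroid at (46.00, 41.00).
ΣA = 19473.61 mm²
ΣAX̄ = (14300.00)(65.00) + (6636.61)(65.00) + (1000.00)(146.67) + (-2463.01)(46.00) = 1394248.21 mm³
ΣAȲ = (14300.00)(55.00) + (6636.61)(137.59) + (1000.00)(13.33) + (-2463.01)(41.00) = 1611960.91 mm³
X̄ = 1394248.21 / 19473.61 = 71.60 mm
Ȳ = 1611960.91 / 19473.61 = 82.78 mm

X̄ = 71.60 mm, Ȳ = 82.78 mm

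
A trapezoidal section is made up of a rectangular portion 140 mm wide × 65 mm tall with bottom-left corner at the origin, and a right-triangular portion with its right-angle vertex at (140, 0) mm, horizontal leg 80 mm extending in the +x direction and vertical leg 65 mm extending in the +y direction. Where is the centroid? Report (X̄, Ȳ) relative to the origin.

X̄ = 91.48 mm, Ȳ = 30.09 mm

Part | A | x̄ᵢ | ȳᵢ | A·x̄ᵢ | A·ȳᵢ
rectangular portion | 9100.00 | 70.00 | 32.50 | 637000.00 | 295750.00
triangular portion | 2600.00 | 166.67 | 21.67 | 433333.33 | 56333.33
Σ | 11700.00 |  |  | 1070333.33 | 352083.33
X̄ = 1070333.33 / 11700.00 = 91.48 mm
Ȳ = 352083.33 / 11700.00 = 30.09 mm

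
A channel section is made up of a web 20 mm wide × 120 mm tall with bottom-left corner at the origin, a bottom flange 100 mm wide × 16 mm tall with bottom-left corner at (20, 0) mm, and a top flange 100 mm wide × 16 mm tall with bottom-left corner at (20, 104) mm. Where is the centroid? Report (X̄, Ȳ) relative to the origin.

web: A = 20 × 120 = 2400.00, centroid at (10.00, 60.00).
bottom flange: A = 100 × 16 = 1600.00, centroid at (70.00, 8.00).
top flange: A = 100 × 16 = 1600.00, centroid at (70.00, 112.00).
ΣA = 5600.00 mm², ΣAX̄ = 248000.00 mm³, ΣAȲ = 336000.00 mm³.
X̄ = 248000.00/5600.00 = 44.29 mm; Ȳ = 336000.00/5600.00 = 60.00 mm.

X̄ = 44.29 mm, Ȳ = 60.00 mm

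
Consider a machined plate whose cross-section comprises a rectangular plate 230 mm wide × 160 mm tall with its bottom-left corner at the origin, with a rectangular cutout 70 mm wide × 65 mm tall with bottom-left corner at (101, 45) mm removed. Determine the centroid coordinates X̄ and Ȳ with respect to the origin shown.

plate: A = 230 × 160 = 36800.00, centroid at (115.00, 80.00).
hole: A = −(70 × 65) = -4550.00, centroid at (136.00, 77.50).
ΣA = 32250.00 mm²
ΣAX̄ = (36800.00)(115.00) + (-4550.00)(136.00) = 3613200.00 mm³
ΣAȲ = (36800.00)(80.00) + (-4550.00)(77.50) = 2591375.00 mm³
X̄ = 3613200.00 / 32250.00 = 112.04 mm
Ȳ = 2591375.00 / 32250.00 = 80.35 mm

X̄ = 112.04 mm, Ȳ = 80.35 mm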